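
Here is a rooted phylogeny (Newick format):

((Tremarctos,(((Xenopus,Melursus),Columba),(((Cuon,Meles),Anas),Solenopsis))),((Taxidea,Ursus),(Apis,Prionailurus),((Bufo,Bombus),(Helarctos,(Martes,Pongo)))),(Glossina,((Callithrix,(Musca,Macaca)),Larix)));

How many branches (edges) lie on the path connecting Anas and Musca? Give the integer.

10

The MRCA of Anas and Musca is the root of the tree.
From Anas up to that node: 5 branches. From Musca up to the same node: 5 branches. Total: 5 + 5 = 10.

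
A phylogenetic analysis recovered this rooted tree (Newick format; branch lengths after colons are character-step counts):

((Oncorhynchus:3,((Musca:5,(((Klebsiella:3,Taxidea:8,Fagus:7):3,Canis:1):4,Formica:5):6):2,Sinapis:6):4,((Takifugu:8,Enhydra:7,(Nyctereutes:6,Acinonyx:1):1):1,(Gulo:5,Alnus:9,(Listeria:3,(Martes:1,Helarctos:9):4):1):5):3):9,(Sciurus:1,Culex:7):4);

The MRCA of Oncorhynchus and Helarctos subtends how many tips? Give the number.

The MRCA of Oncorhynchus and Helarctos is the node subtending (Oncorhynchus,((Musca,(((Klebsiella,Taxidea,Fagus),Canis),Formica)),Sinapis),((Takifugu,Enhydra,(Nyctereutes,Acinonyx)),(Gulo,Alnus,(Listeria,(Martes,Helarctos))))).
That clade contains 17 terminal taxa: Acinonyx, Alnus, Canis, Enhydra, Fagus, Formica, Gulo, Helarctos, Klebsiella, Listeria, Martes, Musca, Nyctereutes, Oncorhynchus, Sinapis, Takifugu, Taxidea.

17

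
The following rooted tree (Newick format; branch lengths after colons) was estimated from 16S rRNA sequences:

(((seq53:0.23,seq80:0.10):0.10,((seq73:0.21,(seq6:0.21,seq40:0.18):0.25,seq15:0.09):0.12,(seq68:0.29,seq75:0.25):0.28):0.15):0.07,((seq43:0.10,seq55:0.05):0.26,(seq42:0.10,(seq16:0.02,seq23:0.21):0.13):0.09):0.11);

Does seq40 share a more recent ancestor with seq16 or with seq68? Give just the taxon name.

seq68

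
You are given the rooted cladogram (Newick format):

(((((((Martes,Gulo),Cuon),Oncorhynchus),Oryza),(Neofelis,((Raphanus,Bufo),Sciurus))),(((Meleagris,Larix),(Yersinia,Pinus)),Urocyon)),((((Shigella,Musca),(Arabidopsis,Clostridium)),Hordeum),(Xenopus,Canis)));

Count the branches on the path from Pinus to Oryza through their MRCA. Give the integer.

The MRCA of Pinus and Oryza is the node subtending ((((((Martes,Gulo),Cuon),Oncorhynchus),Oryza),(Neofelis,((Raphanus,Bufo),Sciurus))),(((Meleagris,Larix),(Yersinia,Pinus)),Urocyon)).
From Pinus up to that node: 4 branches. From Oryza up to the same node: 3 branches. Total: 4 + 3 = 7.

7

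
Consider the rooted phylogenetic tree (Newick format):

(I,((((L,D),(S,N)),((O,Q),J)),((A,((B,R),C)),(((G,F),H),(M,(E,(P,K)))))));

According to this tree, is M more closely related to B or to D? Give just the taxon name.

The MRCA of M and B subtends ((A,((B,R),C)),(((G,F),H),(M,(E,(P,K))))) (11 taxa).
The MRCA of M and D subtends ((((L,D),(S,N)),((O,Q),J)),((A,((B,R),C)),(((G,F),H),(M,(E,(P,K)))))) (18 taxa).
The first is nested inside the second, so M shares a more recent common ancestor with B.

B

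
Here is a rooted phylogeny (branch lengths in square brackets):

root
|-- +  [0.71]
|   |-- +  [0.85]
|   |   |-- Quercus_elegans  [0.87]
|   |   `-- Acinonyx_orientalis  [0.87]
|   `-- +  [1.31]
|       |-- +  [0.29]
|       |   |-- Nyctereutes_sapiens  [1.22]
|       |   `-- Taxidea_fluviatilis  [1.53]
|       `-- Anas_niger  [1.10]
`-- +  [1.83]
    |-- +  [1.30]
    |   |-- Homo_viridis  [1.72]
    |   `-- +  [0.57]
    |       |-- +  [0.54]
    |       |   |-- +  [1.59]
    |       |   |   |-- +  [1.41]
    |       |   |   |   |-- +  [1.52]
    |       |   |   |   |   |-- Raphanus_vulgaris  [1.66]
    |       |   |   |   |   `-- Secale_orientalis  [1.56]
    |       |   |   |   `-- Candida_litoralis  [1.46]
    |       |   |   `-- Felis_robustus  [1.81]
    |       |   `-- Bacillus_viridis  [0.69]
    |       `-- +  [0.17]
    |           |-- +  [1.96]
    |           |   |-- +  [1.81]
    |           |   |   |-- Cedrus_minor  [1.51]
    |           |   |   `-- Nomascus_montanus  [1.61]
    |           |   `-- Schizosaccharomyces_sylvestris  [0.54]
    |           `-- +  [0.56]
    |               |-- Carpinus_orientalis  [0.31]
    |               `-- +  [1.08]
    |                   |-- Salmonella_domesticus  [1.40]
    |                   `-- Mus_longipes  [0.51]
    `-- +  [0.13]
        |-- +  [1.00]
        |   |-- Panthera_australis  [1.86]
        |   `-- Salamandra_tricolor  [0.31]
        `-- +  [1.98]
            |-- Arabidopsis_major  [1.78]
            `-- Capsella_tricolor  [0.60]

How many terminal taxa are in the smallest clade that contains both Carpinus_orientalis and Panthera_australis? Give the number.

16

The MRCA of Carpinus_orientalis and Panthera_australis is the node subtending ((Homo_viridis,(((((Raphanus_vulgaris,Secale_orientalis),Candida_litoralis),Felis_robustus),Bacillus_viridis),(((Cedrus_minor,Nomascus_montanus),Schizosaccharomyces_sylvestris),(Carpinus_orientalis,(Salmonella_domesticus,Mus_longipes))))),((Panthera_australis,Salamandra_tricolor),(Arabidopsis_major,Capsella_tricolor))).
That clade contains 16 terminal taxa: Arabidopsis_major, Bacillus_viridis, Candida_litoralis, Capsella_tricolor, Carpinus_orientalis, Cedrus_minor, Felis_robustus, Homo_viridis, Mus_longipes, Nomascus_montanus, Panthera_australis, Raphanus_vulgaris, Salamandra_tricolor, Salmonella_domesticus, Schizosaccharomyces_sylvestris, Secale_orientalis.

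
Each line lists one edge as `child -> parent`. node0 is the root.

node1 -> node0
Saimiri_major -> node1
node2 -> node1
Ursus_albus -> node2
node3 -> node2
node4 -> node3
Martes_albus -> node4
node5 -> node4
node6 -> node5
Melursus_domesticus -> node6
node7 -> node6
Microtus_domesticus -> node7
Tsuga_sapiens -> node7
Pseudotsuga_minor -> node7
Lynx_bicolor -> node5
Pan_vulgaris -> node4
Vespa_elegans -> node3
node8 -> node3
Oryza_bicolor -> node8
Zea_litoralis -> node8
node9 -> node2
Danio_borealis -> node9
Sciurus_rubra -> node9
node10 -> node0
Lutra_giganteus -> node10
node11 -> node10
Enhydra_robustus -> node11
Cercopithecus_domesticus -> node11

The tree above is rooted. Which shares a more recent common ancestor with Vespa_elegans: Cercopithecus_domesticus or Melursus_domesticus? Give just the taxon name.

Melursus_domesticus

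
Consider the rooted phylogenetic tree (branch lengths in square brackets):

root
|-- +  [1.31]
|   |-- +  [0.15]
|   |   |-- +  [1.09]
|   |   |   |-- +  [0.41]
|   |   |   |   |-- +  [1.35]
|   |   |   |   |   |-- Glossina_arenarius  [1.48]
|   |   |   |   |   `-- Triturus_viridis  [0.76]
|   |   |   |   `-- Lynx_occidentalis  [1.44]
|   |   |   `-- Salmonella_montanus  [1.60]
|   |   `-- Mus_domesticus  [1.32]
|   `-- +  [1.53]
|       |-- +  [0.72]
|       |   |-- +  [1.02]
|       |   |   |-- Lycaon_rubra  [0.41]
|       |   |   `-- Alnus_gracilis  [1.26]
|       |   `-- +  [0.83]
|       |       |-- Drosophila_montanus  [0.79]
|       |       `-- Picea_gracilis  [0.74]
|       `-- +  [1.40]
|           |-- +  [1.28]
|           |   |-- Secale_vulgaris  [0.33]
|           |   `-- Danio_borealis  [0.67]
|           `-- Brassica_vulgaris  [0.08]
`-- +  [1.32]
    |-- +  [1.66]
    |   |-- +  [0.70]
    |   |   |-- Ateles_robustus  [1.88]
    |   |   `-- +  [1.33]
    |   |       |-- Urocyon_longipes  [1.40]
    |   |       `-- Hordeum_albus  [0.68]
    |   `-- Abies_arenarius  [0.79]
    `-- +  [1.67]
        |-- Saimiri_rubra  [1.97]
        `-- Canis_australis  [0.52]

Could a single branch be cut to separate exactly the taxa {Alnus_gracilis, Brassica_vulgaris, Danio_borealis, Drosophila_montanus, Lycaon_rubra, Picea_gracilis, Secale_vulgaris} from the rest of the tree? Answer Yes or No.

The most recent common ancestor of these taxa subtends (((Lycaon_rubra,Alnus_gracilis),(Drosophila_montanus,Picea_gracilis)),((Secale_vulgaris,Danio_borealis),Brassica_vulgaris)).
That clade has exactly 7 tips — every listed taxon and nothing else — so the group is monophyletic.

Yes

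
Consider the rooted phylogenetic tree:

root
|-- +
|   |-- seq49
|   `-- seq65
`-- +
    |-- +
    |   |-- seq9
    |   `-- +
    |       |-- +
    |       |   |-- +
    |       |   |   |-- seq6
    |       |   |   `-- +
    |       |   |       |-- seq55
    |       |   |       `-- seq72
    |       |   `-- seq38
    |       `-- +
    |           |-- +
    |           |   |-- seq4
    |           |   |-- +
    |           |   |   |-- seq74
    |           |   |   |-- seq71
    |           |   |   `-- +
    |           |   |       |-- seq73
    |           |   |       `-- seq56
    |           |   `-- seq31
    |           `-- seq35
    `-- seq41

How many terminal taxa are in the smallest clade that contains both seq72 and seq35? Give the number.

11

The MRCA of seq72 and seq35 is the node subtending (((seq6,(seq55,seq72)),seq38),((seq4,(seq74,seq71,(seq73,seq56)),seq31),seq35)).
That clade contains 11 terminal taxa: seq31, seq35, seq38, seq4, seq55, seq56, seq6, seq71, seq72, seq73, seq74.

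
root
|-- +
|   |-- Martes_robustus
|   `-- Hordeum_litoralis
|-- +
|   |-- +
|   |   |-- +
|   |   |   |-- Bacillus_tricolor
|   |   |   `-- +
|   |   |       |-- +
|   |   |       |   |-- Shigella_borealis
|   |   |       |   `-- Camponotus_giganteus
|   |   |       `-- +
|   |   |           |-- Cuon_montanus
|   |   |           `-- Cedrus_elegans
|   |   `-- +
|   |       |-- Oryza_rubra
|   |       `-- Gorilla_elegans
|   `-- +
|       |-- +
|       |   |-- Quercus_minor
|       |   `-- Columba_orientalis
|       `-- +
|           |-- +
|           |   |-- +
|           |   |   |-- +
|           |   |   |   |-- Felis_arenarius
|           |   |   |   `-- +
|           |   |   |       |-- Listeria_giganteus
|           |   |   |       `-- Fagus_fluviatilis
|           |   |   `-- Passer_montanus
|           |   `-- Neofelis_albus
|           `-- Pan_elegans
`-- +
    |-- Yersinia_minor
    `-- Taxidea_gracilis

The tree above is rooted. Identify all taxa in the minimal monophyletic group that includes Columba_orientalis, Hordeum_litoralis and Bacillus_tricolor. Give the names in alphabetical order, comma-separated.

Bacillus_tricolor, Camponotus_giganteus, Cedrus_elegans, Columba_orientalis, Cuon_montanus, Fagus_fluviatilis, Felis_arenarius, Gorilla_elegans, Hordeum_litoralis, Listeria_giganteus, Martes_robustus, Neofelis_albus, Oryza_rubra, Pan_elegans, Passer_montanus, Quercus_minor, Shigella_borealis, Taxidea_gracilis, Yersinia_minor

Tracing Columba_orientalis: it sits inside (Quercus_minor,Columba_orientalis).
Tracing Hordeum_litoralis: it sits inside (Martes_robustus,Hordeum_litoralis).
Tracing Bacillus_tricolor: it sits inside (Bacillus_tricolor,((Shigella_borealis,Camponotus_giganteus),(Cuon_montanus,Cedrus_elegans))).
The smallest clade enclosing all 3 is the whole tree (their MRCA is the root), so the answer is all 19 tips in alphabetical order.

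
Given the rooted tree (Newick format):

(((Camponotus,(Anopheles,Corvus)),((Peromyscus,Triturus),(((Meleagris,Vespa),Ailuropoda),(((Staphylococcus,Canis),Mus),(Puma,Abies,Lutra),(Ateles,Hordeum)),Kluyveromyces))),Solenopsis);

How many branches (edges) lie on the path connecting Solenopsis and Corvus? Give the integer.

5

The MRCA of Solenopsis and Corvus is the root of the tree.
From Solenopsis up to that node: 1 branch. From Corvus up to the same node: 4 branches. Total: 1 + 4 = 5.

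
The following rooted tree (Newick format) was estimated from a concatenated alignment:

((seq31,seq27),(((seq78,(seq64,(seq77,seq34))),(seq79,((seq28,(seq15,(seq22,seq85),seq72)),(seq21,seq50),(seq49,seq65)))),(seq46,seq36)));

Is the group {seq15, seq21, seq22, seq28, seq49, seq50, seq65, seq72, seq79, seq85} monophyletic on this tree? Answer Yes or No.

Yes

The most recent common ancestor of these taxa subtends (seq79,((seq28,(seq15,(seq22,seq85),seq72)),(seq21,seq50),(seq49,seq65))).
That clade has exactly 10 tips — every listed taxon and nothing else — so the group is monophyletic.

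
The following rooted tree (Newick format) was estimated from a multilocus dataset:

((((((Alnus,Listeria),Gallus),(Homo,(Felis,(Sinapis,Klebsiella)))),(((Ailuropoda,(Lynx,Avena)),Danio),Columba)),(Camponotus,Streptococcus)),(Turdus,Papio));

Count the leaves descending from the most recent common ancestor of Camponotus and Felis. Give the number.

The MRCA of Camponotus and Felis is the node subtending (((((Alnus,Listeria),Gallus),(Homo,(Felis,(Sinapis,Klebsiella)))),(((Ailuropoda,(Lynx,Avena)),Danio),Columba)),(Camponotus,Streptococcus)).
That clade contains 14 terminal taxa: Ailuropoda, Alnus, Avena, Camponotus, Columba, Danio, Felis, Gallus, Homo, Klebsiella, Listeria, Lynx, Sinapis, Streptococcus.

14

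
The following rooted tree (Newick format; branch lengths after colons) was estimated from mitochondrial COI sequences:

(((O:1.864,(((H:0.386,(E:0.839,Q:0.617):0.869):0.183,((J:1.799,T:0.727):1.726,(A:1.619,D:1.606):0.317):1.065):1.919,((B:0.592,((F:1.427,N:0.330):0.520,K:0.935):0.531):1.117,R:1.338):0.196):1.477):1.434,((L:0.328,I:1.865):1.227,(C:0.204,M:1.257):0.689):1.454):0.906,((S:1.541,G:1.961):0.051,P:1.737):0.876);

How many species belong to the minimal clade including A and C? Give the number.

17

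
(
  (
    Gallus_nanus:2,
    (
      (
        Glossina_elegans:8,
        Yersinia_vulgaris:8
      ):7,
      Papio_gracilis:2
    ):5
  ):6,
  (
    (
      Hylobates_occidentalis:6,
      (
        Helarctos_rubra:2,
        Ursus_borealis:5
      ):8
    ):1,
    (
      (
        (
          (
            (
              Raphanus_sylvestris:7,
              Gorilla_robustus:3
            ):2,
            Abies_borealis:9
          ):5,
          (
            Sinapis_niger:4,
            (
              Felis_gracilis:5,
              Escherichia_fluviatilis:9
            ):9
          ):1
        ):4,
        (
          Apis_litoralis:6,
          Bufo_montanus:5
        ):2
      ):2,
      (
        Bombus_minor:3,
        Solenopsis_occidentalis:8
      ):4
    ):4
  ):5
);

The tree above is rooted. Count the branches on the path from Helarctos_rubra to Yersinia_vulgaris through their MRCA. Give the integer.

8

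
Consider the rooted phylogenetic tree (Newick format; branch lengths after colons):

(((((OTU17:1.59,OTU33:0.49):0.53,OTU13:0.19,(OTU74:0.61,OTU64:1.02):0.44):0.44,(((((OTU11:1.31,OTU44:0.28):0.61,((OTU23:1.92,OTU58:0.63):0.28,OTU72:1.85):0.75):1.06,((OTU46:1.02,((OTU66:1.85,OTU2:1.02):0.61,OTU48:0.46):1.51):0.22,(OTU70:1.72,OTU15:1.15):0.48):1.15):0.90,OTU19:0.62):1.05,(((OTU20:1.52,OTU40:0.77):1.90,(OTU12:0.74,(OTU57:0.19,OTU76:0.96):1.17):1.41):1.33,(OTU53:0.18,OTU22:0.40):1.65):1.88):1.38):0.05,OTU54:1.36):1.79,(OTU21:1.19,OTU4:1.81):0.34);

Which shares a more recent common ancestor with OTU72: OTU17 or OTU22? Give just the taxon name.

OTU22

The MRCA of OTU72 and OTU22 subtends (((((OTU11,OTU44),((OTU23,OTU58),OTU72)),((OTU46,((OTU66,OTU2),OTU48)),(OTU70,OTU15))),OTU19),(((OTU20,OTU40),(OTU12,(OTU57,OTU76))),(OTU53,OTU22))) (19 taxa).
The MRCA of OTU72 and OTU17 subtends (((OTU17,OTU33),OTU13,(OTU74,OTU64)),(((((OTU11,OTU44),((OTU23,OTU58),OTU72)),((OTU46,((OTU66,OTU2),OTU48)),(OTU70,OTU15))),OTU19),(((OTU20,OTU40),(OTU12,(OTU57,OTU76))),(OTU53,OTU22)))) (24 taxa).
The first is nested inside the second, so OTU72 shares a more recent common ancestor with OTU22.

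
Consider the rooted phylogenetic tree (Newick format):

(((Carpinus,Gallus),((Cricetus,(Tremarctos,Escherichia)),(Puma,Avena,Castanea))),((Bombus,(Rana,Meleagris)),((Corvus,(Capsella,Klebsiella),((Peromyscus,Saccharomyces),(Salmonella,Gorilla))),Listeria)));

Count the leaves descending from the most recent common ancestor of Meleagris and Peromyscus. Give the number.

11

The MRCA of Meleagris and Peromyscus is the node subtending ((Bombus,(Rana,Meleagris)),((Corvus,(Capsella,Klebsiella),((Peromyscus,Saccharomyces),(Salmonella,Gorilla))),Listeria)).
That clade contains 11 terminal taxa: Bombus, Capsella, Corvus, Gorilla, Klebsiella, Listeria, Meleagris, Peromyscus, Rana, Saccharomyces, Salmonella.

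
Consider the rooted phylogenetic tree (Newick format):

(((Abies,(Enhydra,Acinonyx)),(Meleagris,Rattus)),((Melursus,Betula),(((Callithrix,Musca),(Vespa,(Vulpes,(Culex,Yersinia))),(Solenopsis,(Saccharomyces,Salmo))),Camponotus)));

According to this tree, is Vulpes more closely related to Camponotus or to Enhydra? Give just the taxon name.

The MRCA of Vulpes and Camponotus subtends (((Callithrix,Musca),(Vespa,(Vulpes,(Culex,Yersinia))),(Solenopsis,(Saccharomyces,Salmo))),Camponotus) (10 taxa).
The MRCA of Vulpes and Enhydra is the root, subtending the entire tree (17 taxa).
The first is nested inside the second, so Vulpes shares a more recent common ancestor with Camponotus.

Camponotus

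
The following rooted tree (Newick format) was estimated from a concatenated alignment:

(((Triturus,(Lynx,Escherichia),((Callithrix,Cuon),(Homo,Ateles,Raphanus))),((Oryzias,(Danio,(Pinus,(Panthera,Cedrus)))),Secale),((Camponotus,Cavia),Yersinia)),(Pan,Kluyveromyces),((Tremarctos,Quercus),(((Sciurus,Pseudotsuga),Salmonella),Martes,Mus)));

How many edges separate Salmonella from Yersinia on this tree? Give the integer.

The MRCA of Salmonella and Yersinia is the root of the tree.
From Salmonella up to that node: 4 branches. From Yersinia up to the same node: 3 branches. Total: 4 + 3 = 7.

7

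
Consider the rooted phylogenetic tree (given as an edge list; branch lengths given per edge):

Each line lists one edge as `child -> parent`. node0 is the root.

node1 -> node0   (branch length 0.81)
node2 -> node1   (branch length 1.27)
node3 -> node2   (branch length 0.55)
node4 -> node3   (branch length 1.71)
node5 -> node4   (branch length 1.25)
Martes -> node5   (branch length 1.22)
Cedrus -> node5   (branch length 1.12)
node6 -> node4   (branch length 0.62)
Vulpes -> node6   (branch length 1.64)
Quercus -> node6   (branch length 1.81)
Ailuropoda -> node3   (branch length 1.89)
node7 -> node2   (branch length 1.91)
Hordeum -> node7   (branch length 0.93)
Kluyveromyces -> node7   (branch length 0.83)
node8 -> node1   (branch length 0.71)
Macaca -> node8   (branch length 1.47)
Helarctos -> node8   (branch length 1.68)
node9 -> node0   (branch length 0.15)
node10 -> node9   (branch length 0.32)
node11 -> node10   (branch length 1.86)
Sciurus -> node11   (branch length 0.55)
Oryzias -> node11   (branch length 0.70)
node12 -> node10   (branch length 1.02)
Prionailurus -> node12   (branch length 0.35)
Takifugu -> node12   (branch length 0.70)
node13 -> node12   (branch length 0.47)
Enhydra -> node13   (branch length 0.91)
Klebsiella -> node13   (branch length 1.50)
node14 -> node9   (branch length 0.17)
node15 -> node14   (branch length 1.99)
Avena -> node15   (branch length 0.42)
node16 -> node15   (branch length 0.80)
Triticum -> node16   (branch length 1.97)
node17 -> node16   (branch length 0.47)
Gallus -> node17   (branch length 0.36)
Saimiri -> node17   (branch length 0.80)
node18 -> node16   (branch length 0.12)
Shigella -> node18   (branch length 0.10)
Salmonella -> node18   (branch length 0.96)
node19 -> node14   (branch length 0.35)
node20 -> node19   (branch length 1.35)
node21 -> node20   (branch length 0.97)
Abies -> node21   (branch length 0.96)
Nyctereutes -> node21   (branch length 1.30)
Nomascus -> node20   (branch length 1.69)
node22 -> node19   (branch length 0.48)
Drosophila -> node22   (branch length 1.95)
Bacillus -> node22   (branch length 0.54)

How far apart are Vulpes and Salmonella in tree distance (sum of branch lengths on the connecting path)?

10.79

The path runs Vulpes → … → MRCA → … → Salmonella; the MRCA is the root of the tree.
Branch lengths along that path: 1.64 + 0.62 + 1.71 + 0.55 + 1.27 + 0.81 + 0.15 + 0.17 + 1.99 + 0.80 + 0.12 + 0.96 = 10.79.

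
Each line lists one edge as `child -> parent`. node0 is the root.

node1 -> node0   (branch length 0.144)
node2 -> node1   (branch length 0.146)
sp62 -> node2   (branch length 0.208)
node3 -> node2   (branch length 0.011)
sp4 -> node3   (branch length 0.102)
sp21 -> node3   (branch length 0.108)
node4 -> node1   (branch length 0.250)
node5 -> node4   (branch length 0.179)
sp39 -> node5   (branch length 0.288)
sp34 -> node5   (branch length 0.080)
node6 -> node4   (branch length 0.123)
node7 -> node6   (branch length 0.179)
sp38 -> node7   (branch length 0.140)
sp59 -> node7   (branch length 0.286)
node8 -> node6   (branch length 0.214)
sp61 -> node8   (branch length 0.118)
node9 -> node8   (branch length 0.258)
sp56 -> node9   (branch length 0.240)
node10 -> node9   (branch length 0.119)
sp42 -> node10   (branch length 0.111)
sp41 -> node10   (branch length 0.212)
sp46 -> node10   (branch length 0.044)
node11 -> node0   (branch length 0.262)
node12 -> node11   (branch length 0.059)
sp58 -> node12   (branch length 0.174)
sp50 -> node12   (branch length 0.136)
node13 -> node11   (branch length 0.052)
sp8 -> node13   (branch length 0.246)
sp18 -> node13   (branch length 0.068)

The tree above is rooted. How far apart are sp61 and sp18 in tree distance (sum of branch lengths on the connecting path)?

The path runs sp61 → … → MRCA → … → sp18; the MRCA is the root of the tree.
Branch lengths along that path: 0.118 + 0.214 + 0.123 + 0.250 + 0.144 + 0.262 + 0.052 + 0.068 = 1.231.

1.231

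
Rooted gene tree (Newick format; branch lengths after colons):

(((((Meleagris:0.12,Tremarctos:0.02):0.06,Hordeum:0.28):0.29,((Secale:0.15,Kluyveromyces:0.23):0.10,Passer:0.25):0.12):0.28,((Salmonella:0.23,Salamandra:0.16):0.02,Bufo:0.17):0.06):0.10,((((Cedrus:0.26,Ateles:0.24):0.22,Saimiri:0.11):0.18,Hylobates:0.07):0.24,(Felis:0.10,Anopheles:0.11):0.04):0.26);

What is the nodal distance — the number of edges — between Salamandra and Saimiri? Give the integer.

The MRCA of Salamandra and Saimiri is the root of the tree.
From Salamandra up to that node: 4 branches. From Saimiri up to the same node: 4 branches. Total: 4 + 4 = 8.

8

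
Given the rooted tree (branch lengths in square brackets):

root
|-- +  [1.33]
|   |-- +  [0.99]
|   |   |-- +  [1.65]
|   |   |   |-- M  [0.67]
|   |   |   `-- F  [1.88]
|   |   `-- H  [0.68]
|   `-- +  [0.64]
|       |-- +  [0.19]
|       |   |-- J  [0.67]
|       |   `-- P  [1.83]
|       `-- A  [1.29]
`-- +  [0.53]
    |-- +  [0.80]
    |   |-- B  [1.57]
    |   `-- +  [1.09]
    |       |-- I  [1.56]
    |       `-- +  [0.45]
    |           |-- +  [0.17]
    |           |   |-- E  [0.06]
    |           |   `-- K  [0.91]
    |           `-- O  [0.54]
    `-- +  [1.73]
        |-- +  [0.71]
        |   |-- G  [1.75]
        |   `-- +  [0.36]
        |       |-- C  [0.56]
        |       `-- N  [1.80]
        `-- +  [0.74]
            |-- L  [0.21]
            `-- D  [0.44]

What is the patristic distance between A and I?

7.24

The path runs A → … → MRCA → … → I; the MRCA is the root of the tree.
Branch lengths along that path: 1.29 + 0.64 + 1.33 + 0.53 + 0.80 + 1.09 + 1.56 = 7.24.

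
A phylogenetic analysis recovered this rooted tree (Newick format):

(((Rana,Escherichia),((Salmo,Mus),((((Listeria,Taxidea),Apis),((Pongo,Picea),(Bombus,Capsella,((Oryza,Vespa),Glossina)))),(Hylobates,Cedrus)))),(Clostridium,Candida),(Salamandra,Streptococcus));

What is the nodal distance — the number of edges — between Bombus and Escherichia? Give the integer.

8

The MRCA of Bombus and Escherichia is the node subtending ((Rana,Escherichia),((Salmo,Mus),((((Listeria,Taxidea),Apis),((Pongo,Picea),(Bombus,Capsella,((Oryza,Vespa),Glossina)))),(Hylobates,Cedrus)))).
From Bombus up to that node: 6 branches. From Escherichia up to the same node: 2 branches. Total: 6 + 2 = 8.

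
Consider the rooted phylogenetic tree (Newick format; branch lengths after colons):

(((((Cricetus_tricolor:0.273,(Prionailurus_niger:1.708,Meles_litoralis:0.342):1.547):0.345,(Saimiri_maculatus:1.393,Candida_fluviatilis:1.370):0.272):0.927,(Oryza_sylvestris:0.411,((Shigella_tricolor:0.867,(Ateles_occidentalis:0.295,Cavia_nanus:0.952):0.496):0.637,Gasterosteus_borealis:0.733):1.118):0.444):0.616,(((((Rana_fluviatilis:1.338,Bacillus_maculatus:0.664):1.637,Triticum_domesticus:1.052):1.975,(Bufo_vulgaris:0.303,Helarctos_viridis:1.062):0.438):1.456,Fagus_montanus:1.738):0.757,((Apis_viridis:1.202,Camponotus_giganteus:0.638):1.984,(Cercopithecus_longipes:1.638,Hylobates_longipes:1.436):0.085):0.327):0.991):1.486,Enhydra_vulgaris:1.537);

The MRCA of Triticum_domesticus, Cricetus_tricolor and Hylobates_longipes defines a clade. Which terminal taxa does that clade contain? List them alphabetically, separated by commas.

Tracing Triticum_domesticus: it sits inside ((Rana_fluviatilis,Bacillus_maculatus),Triticum_domesticus).
Tracing Cricetus_tricolor: it sits inside (Cricetus_tricolor,(Prionailurus_niger,Meles_litoralis)).
Tracing Hylobates_longipes: it sits inside (Cercopithecus_longipes,Hylobates_longipes).
The smallest clade enclosing all 3 is ((((Cricetus_tricolor,(Prionailurus_niger,Meles_litoralis)),(Saimiri_maculatus,Candida_fluviatilis)),(Oryza_sylvestris,((Shigella_tricolor,(Ateles_occidentalis,Cavia_nanus)),Gasterosteus_borealis))),(((((Rana_fluviatilis,Bacillus_maculatus),Triticum_domesticus),(Bufo_vulgaris,Helarctos_viridis)),Fagus_montanus),((Apis_viridis,Camponotus_giganteus),(Cercopithecus_longipes,Hylobates_longipes)))); the answer is its 20 terminal taxa in alphabetical order.

Apis_viridis, Ateles_occidentalis, Bacillus_maculatus, Bufo_vulgaris, Camponotus_giganteus, Candida_fluviatilis, Cavia_nanus, Cercopithecus_longipes, Cricetus_tricolor, Fagus_montanus, Gasterosteus_borealis, Helarctos_viridis, Hylobates_longipes, Meles_litoralis, Oryza_sylvestris, Prionailurus_niger, Rana_fluviatilis, Saimiri_maculatus, Shigella_tricolor, Triticum_domesticus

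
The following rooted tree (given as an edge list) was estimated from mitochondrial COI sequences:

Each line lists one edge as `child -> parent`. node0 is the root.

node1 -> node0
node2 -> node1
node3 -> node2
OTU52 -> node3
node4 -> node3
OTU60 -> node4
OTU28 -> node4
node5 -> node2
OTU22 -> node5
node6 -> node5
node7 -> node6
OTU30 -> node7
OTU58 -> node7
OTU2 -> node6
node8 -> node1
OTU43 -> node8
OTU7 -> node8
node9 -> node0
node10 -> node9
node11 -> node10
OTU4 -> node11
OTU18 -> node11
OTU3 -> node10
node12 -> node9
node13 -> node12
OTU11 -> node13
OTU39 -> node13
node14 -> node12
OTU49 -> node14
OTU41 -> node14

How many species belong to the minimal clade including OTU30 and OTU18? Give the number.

The MRCA of OTU30 and OTU18 is the root, so the clade is the entire tree.
That clade contains 16 terminal taxa: OTU11, OTU18, OTU2, OTU22, OTU28, OTU3, OTU30, OTU39, OTU4, OTU41, OTU43, OTU49, OTU52, OTU58, OTU60, OTU7.

16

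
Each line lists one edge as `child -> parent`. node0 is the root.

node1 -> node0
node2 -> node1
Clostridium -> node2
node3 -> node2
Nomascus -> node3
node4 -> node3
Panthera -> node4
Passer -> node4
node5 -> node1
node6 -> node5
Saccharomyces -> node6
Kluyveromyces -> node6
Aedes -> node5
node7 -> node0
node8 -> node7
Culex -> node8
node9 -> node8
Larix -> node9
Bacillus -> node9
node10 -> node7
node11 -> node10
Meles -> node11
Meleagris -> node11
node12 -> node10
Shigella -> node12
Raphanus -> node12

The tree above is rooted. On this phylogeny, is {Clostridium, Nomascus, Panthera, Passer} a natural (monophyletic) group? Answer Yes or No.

Yes

The most recent common ancestor of these taxa subtends (Clostridium,(Nomascus,(Panthera,Passer))).
That clade has exactly 4 tips — every listed taxon and nothing else — so the group is monophyletic.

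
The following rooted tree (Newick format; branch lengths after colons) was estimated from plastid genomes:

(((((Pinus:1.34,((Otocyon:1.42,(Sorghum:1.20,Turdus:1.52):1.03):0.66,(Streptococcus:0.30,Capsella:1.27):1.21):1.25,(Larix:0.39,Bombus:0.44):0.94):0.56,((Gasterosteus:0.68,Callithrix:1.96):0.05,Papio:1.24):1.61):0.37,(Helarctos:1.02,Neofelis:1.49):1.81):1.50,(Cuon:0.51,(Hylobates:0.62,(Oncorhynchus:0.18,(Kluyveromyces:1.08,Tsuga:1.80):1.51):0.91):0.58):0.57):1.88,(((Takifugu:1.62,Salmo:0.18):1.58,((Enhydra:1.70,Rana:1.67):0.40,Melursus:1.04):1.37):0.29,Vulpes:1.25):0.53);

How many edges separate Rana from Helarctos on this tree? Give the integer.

9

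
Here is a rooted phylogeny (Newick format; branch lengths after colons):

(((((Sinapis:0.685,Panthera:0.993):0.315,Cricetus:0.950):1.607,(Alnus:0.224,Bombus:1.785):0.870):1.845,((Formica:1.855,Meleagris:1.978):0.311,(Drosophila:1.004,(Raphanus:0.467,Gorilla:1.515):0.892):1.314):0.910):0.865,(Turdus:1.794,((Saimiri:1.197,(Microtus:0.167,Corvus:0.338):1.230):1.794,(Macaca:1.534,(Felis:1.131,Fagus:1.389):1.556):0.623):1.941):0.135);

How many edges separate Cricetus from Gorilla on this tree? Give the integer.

The MRCA of Cricetus and Gorilla is the node subtending ((((Sinapis,Panthera),Cricetus),(Alnus,Bombus)),((Formica,Meleagris),(Drosophila,(Raphanus,Gorilla)))).
From Cricetus up to that node: 3 branches. From Gorilla up to the same node: 4 branches. Total: 3 + 4 = 7.

7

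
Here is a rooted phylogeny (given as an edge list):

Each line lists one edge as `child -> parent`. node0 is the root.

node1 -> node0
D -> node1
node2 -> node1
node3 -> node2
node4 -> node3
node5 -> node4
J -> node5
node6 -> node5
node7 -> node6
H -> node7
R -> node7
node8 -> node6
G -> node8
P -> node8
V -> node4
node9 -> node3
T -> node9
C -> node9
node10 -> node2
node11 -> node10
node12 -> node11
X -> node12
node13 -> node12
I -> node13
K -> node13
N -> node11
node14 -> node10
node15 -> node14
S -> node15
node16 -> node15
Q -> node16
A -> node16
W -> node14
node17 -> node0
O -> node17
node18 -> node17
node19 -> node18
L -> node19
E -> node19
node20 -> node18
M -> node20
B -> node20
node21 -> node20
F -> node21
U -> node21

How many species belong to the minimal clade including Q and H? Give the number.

16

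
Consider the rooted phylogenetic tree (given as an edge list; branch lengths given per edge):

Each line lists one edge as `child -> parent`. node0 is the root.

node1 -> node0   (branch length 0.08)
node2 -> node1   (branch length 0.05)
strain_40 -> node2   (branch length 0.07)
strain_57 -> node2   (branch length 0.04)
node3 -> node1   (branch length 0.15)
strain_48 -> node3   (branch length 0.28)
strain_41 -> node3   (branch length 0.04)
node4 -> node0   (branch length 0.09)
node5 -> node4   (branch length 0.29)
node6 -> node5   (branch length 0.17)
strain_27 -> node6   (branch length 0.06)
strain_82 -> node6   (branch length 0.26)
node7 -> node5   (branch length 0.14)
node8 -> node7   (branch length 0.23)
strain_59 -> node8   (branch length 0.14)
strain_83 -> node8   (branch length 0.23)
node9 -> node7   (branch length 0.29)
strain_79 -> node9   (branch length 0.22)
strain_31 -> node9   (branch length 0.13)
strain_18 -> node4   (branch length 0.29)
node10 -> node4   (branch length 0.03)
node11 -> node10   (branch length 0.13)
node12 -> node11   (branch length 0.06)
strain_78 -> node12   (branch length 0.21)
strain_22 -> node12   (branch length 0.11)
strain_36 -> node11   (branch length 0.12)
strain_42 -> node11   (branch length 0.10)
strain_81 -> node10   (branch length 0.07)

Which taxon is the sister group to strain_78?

strain_78 attaches to the tree at the node subtending (strain_78,strain_22).
The other lineage descending from that same node — the sister group — is the single tip strain_22.

strain_22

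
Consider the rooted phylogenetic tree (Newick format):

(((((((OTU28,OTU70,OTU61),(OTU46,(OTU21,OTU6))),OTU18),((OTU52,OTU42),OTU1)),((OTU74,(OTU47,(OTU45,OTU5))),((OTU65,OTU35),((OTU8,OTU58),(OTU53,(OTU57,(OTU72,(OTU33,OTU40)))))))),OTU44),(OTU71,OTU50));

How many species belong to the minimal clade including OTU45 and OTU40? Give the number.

The MRCA of OTU45 and OTU40 is the node subtending ((OTU74,(OTU47,(OTU45,OTU5))),((OTU65,OTU35),((OTU8,OTU58),(OTU53,(OTU57,(OTU72,(OTU33,OTU40))))))).
That clade contains 13 terminal taxa: OTU33, OTU35, OTU40, OTU45, OTU47, OTU5, OTU53, OTU57, OTU58, OTU65, OTU72, OTU74, OTU8.

13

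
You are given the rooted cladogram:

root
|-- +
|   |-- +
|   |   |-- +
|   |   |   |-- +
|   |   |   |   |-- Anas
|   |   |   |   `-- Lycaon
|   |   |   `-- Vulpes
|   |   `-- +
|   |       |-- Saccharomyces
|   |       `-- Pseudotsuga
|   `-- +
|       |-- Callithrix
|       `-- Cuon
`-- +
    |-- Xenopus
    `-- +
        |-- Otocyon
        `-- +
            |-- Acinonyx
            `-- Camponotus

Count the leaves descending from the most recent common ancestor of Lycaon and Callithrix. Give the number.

The MRCA of Lycaon and Callithrix is the node subtending ((((Anas,Lycaon),Vulpes),(Saccharomyces,Pseudotsuga)),(Callithrix,Cuon)).
That clade contains 7 terminal taxa: Anas, Callithrix, Cuon, Lycaon, Pseudotsuga, Saccharomyces, Vulpes.

7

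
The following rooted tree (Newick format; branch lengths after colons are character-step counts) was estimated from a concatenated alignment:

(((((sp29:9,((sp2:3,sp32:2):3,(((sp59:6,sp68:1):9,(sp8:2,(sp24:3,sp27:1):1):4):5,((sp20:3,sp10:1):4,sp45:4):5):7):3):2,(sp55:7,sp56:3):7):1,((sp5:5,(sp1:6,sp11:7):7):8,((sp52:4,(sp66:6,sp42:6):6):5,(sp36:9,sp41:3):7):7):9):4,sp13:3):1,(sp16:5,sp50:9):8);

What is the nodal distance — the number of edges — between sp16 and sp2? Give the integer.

9

The MRCA of sp16 and sp2 is the root of the tree.
From sp16 up to that node: 2 branches. From sp2 up to the same node: 7 branches. Total: 2 + 7 = 9.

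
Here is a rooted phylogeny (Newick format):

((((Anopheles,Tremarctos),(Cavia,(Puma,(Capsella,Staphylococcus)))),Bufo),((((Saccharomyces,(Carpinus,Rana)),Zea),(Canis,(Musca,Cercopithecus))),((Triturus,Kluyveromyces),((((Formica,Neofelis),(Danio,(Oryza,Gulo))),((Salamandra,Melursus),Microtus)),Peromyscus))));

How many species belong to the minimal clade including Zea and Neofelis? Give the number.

18

The MRCA of Zea and Neofelis is the node subtending ((((Saccharomyces,(Carpinus,Rana)),Zea),(Canis,(Musca,Cercopithecus))),((Triturus,Kluyveromyces),((((Formica,Neofelis),(Danio,(Oryza,Gulo))),((Salamandra,Melursus),Microtus)),Peromyscus))).
That clade contains 18 terminal taxa: Canis, Carpinus, Cercopithecus, Danio, Formica, Gulo, Kluyveromyces, Melursus, Microtus, Musca, Neofelis, Oryza, Peromyscus, Rana, Saccharomyces, Salamandra, Triturus, Zea.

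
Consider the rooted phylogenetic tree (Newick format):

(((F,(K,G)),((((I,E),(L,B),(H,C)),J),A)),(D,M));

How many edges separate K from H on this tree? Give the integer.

8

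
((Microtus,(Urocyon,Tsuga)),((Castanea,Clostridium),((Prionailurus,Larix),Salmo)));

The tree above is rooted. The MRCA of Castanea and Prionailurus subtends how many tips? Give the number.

The MRCA of Castanea and Prionailurus is the node subtending ((Castanea,Clostridium),((Prionailurus,Larix),Salmo)).
That clade contains 5 terminal taxa: Castanea, Clostridium, Larix, Prionailurus, Salmo.

5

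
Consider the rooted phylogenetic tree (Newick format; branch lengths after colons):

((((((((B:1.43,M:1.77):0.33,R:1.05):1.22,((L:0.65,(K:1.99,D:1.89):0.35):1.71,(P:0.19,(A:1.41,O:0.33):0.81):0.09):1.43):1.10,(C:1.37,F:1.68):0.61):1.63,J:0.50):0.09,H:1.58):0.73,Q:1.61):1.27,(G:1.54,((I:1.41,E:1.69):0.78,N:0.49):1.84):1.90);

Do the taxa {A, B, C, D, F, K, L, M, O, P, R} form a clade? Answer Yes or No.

Yes

The most recent common ancestor of these taxa subtends ((((B,M),R),((L,(K,D)),(P,(A,O)))),(C,F)).
That clade has exactly 11 tips — every listed taxon and nothing else — so the group is monophyletic.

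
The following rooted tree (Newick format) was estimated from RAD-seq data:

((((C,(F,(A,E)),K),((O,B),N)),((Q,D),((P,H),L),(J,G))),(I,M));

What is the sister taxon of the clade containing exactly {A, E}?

The clade containing exactly {A, E} attaches to the tree at the node subtending (F,(A,E)).
The other lineage descending from that same node — the sister group — is the single tip F.

F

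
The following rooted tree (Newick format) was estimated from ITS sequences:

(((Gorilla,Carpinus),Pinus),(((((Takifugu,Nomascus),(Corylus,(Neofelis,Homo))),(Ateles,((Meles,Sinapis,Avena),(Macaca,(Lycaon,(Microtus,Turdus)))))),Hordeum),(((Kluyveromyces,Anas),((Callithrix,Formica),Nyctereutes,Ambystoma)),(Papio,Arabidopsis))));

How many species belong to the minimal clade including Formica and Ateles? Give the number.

22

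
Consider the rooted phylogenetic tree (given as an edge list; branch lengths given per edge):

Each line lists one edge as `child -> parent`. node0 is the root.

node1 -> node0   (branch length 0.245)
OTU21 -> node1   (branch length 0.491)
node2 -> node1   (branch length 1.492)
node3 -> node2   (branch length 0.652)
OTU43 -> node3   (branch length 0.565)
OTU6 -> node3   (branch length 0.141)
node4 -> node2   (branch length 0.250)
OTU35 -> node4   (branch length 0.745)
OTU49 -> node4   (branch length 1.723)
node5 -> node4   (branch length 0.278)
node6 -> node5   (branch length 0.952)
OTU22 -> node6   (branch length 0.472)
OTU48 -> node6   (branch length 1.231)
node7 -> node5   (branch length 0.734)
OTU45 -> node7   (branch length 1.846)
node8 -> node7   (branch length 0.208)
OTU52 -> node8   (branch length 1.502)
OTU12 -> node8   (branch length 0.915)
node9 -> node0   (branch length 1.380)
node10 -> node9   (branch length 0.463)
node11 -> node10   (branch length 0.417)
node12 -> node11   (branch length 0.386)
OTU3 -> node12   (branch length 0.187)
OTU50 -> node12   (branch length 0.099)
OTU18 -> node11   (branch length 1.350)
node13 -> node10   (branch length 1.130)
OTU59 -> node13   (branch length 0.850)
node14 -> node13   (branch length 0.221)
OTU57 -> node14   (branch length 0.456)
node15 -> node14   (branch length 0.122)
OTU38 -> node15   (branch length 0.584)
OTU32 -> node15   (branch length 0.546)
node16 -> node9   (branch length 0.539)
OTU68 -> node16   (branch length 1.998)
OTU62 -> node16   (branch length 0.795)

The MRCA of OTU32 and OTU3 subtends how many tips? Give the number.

7

The MRCA of OTU32 and OTU3 is the node subtending (((OTU3,OTU50),OTU18),(OTU59,(OTU57,(OTU38,OTU32)))).
That clade contains 7 terminal taxa: OTU18, OTU3, OTU32, OTU38, OTU50, OTU57, OTU59.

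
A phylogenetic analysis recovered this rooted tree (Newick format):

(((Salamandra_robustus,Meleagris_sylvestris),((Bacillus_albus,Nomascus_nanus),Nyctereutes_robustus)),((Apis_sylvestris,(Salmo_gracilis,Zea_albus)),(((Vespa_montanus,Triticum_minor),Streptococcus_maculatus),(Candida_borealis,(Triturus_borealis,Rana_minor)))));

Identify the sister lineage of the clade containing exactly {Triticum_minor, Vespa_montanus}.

Streptococcus_maculatus

The clade containing exactly {Triticum_minor, Vespa_montanus} attaches to the tree at the node subtending ((Vespa_montanus,Triticum_minor),Streptococcus_maculatus).
The other lineage descending from that same node — the sister group — is the single tip Streptococcus_maculatus.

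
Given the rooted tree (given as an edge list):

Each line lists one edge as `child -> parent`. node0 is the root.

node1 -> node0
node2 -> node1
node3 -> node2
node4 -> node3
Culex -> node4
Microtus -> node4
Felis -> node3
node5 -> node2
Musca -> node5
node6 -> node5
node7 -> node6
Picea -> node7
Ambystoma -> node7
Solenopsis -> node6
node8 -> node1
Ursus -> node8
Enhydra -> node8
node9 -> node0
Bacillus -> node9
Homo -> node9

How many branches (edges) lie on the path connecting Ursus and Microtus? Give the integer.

The MRCA of Ursus and Microtus is the node subtending ((((Culex,Microtus),Felis),(Musca,((Picea,Ambystoma),Solenopsis))),(Ursus,Enhydra)).
From Ursus up to that node: 2 branches. From Microtus up to the same node: 4 branches. Total: 2 + 4 = 6.

6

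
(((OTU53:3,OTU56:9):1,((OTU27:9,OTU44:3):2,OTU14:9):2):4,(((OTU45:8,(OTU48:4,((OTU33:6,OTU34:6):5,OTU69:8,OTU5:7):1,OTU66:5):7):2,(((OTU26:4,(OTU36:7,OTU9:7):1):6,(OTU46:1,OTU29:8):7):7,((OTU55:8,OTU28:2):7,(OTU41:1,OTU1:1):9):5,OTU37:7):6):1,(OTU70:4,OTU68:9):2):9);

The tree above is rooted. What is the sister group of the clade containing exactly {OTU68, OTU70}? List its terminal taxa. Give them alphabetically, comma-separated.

The clade containing exactly {OTU68, OTU70} attaches to the tree at the node subtending (((OTU45,(OTU48,((OTU33,OTU34),OTU69,OTU5),OTU66)),(((OTU26,(OTU36,OTU9)),(OTU46,OTU29)),((OTU55,OTU28),(OTU41,OTU1)),OTU37)),(OTU70,OTU68)).
The other lineage descending from that same node — the sister group — is ((OTU45,(OTU48,((OTU33,OTU34),OTU69,OTU5),OTU66)),(((OTU26,(OTU36,OTU9)),(OTU46,OTU29)),((OTU55,OTU28),(OTU41,OTU1)),OTU37)); its 17 tips in alphabetical order are the answer.

OTU1, OTU26, OTU28, OTU29, OTU33, OTU34, OTU36, OTU37, OTU41, OTU45, OTU46, OTU48, OTU5, OTU55, OTU66, OTU69, OTU9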